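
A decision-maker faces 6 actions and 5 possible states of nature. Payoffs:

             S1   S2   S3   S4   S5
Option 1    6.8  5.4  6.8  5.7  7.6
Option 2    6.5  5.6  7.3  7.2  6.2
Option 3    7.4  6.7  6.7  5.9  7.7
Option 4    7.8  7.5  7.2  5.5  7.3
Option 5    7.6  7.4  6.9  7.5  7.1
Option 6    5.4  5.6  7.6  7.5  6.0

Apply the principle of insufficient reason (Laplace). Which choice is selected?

Row averages: Option 1=6.46, Option 2=6.56, Option 3=6.88, Option 4=7.06, Option 5=7.3, Option 6=6.42
Highest average = 7.3 → Option 5.

Option 5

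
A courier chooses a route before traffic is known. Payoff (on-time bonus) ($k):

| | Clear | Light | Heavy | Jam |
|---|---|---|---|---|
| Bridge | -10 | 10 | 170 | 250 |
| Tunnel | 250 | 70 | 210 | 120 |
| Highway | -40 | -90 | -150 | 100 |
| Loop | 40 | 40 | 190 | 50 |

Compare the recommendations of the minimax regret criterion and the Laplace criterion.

minimax regret → Tunnel; laplace → Tunnel (agree)

Column bests: Clear=250, Light=70, Heavy=210, Jam=250.
Bridge regrets: 260, 60, 40, 0 → max 260
Tunnel regrets: 0, 0, 0, 130 → max 130
Highway regrets: 290, 160, 360, 150 → max 360
Loop regrets: 210, 30, 20, 200 → max 210
Smallest max regret = 130 → Tunnel.
Row averages: Bridge=105, Tunnel=162.5, Highway=-45, Loop=80
Highest average = 162.5 → Tunnel.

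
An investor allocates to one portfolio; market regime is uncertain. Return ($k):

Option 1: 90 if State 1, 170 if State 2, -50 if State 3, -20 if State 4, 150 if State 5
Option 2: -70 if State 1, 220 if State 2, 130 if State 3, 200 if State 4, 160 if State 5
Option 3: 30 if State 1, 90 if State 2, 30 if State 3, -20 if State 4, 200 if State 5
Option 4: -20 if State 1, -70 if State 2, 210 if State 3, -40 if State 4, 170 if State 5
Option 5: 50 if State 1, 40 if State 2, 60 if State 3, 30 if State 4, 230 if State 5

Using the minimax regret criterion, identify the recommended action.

Option 2

Column bests: State 1=90, State 2=220, State 3=210, State 4=200, State 5=230.
Option 1 regrets: 0, 50, 260, 220, 80 → max 260
Option 2 regrets: 160, 0, 80, 0, 70 → max 160
Option 3 regrets: 60, 130, 180, 220, 30 → max 220
Option 4 regrets: 110, 290, 0, 240, 60 → max 290
Option 5 regrets: 40, 180, 150, 170, 0 → max 180
Smallest max regret = 160 → Option 2.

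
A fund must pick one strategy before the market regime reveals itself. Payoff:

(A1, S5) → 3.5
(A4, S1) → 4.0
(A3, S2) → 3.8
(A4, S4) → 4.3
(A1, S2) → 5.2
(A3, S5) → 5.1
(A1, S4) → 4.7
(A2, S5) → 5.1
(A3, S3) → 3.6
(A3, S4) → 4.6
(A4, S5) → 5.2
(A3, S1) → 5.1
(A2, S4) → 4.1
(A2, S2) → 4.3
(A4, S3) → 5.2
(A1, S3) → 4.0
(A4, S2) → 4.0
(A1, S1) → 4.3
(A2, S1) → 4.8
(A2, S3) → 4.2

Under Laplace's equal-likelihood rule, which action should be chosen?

Row averages: A1=4.34, A2=4.5, A3=4.44, A4=4.54
Highest average = 4.54 → A4.

A4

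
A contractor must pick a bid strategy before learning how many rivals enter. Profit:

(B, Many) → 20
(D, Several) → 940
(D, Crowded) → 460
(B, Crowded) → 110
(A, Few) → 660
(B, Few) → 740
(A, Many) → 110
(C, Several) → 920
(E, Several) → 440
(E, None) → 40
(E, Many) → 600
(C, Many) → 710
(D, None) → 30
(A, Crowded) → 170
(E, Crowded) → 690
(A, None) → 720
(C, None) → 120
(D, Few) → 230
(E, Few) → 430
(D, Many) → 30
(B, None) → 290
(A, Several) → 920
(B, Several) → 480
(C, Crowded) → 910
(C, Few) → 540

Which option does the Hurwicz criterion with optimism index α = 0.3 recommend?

C

A: 0.3·920 + 0.7·110 = 353
B: 0.3·740 + 0.7·20 = 236
C: 0.3·920 + 0.7·120 = 360
D: 0.3·940 + 0.7·30 = 303
E: 0.3·690 + 0.7·40 = 235
Highest Hurwicz score = 360 → C.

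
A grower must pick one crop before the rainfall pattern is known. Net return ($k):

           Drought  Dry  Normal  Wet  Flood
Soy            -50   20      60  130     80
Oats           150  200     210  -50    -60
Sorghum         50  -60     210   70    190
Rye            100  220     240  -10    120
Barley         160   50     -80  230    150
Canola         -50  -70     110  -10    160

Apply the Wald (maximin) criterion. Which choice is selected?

Rye

Row minima: Soy=-50, Oats=-60, Sorghum=-60, Rye=-10, Barley=-80, Canola=-70
Best worst-case = -10 → Rye.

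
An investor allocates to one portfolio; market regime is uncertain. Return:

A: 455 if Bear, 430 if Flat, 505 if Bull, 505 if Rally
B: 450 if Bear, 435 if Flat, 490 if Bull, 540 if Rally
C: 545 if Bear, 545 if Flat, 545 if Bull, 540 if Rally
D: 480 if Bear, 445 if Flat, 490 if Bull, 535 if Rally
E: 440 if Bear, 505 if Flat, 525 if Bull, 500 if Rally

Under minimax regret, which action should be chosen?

C

Column bests: Bear=545, Flat=545, Bull=545, Rally=540.
A regrets: 90, 115, 40, 35 → max 115
B regrets: 95, 110, 55, 0 → max 110
C regrets: 0, 0, 0, 0 → max 0
D regrets: 65, 100, 55, 5 → max 100
E regrets: 105, 40, 20, 40 → max 105
Smallest max regret = 0 → C.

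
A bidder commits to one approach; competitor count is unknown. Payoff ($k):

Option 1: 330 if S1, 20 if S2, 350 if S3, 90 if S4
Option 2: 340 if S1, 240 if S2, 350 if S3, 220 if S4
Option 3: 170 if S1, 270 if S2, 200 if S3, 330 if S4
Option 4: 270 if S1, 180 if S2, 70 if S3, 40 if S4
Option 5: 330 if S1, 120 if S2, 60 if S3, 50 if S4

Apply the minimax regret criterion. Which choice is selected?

Option 2

Column bests: S1=340, S2=270, S3=350, S4=330.
Option 1 regrets: 10, 250, 0, 240 → max 250
Option 2 regrets: 0, 30, 0, 110 → max 110
Option 3 regrets: 170, 0, 150, 0 → max 170
Option 4 regrets: 70, 90, 280, 290 → max 290
Option 5 regrets: 10, 150, 290, 280 → max 290
Smallest max regret = 110 → Option 2.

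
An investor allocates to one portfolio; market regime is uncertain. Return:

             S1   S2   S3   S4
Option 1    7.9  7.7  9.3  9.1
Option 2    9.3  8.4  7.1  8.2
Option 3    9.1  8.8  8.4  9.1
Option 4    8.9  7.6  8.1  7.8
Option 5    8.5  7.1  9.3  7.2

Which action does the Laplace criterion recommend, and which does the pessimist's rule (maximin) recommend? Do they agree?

Row averages: Option 1=8.5, Option 2=8.25, Option 3=8.85, Option 4=8.1, Option 5=8.025
Highest average = 8.85 → Option 3.
Row minima: Option 1=7.7, Option 2=7.1, Option 3=8.4, Option 4=7.6, Option 5=7.1
Best worst-case = 8.4 → Option 3.

laplace → Option 3; maximin → Option 3 (agree)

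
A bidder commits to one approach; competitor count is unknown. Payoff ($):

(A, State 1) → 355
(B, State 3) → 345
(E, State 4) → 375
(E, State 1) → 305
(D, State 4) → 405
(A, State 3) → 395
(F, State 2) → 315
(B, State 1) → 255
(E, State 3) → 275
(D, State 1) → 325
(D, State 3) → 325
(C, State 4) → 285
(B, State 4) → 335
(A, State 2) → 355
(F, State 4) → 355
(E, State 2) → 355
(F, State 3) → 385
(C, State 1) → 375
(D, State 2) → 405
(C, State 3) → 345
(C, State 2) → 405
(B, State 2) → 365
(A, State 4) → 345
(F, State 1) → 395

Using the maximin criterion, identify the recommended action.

A

Row minima: A=345, B=255, C=285, D=325, E=275, F=315
Best worst-case = 345 → A.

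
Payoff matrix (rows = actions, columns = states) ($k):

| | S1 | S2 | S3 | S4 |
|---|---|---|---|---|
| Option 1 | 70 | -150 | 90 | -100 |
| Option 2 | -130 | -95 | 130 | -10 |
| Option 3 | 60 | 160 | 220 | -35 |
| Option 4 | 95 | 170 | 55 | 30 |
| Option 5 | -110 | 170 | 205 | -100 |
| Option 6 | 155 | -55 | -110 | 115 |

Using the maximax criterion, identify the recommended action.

Row maxima: Option 1=90, Option 2=130, Option 3=220, Option 4=170, Option 5=205, Option 6=155
Best best-case = 220 → Option 3.

Option 3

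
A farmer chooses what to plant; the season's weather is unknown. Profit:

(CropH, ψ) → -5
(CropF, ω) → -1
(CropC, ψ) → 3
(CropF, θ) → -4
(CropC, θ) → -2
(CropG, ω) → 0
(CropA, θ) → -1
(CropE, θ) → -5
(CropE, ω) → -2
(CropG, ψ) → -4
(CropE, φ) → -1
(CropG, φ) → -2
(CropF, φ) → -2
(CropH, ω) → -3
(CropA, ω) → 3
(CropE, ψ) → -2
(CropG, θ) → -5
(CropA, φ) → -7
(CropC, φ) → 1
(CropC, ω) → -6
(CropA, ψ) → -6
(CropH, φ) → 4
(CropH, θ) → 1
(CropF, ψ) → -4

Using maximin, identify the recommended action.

CropF

Row minima: CropG=-5, CropE=-5, CropC=-6, CropF=-4, CropA=-7, CropH=-5
Best worst-case = -4 → CropF.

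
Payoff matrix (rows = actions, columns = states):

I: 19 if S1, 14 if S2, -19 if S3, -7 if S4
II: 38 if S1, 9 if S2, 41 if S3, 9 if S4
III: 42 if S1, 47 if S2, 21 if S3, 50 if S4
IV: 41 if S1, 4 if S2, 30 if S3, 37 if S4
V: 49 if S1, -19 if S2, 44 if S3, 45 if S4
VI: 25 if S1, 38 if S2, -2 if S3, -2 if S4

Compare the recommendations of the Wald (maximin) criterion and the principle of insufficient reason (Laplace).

maximin → III; laplace → III (agree)

Row minima: I=-19, II=9, III=21, IV=4, V=-19, VI=-2
Best worst-case = 21 → III.
Row averages: I=1.75, II=24.25, III=40, IV=28, V=29.75, VI=14.75
Highest average = 40 → III.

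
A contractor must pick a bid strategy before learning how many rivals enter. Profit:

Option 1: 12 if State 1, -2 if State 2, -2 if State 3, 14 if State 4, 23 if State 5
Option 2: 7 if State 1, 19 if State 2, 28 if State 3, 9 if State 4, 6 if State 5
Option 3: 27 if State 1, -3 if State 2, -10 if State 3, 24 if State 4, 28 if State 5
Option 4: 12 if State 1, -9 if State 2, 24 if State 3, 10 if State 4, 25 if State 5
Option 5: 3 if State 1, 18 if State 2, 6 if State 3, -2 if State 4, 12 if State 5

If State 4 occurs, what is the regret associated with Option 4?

Best payoff under State 4 is 24.
Regret = 24 − 10 = 14.

14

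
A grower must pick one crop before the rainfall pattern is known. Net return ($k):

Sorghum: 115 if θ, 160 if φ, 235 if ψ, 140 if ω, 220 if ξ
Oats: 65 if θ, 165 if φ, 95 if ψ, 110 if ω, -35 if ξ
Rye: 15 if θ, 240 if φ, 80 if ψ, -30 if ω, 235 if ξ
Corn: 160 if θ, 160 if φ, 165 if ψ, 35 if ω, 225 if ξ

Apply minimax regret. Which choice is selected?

Column bests: θ=160, φ=240, ψ=235, ω=140, ξ=235.
Sorghum regrets: 45, 80, 0, 0, 15 → max 80
Oats regrets: 95, 75, 140, 30, 270 → max 270
Rye regrets: 145, 0, 155, 170, 0 → max 170
Corn regrets: 0, 80, 70, 105, 10 → max 105
Smallest max regret = 80 → Sorghum.

Sorghum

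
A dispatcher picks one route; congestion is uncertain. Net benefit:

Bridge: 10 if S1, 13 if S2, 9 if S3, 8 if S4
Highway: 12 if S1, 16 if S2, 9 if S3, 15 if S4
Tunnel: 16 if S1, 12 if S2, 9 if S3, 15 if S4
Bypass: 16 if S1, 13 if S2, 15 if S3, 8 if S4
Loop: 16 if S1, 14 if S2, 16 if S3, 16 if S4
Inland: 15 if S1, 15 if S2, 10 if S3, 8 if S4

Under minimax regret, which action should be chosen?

Loop

Column bests: S1=16, S2=16, S3=16, S4=16.
Bridge regrets: 6, 3, 7, 8 → max 8
Highway regrets: 4, 0, 7, 1 → max 7
Tunnel regrets: 0, 4, 7, 1 → max 7
Bypass regrets: 0, 3, 1, 8 → max 8
Loop regrets: 0, 2, 0, 0 → max 2
Inland regrets: 1, 1, 6, 8 → max 8
Smallest max regret = 2 → Loop.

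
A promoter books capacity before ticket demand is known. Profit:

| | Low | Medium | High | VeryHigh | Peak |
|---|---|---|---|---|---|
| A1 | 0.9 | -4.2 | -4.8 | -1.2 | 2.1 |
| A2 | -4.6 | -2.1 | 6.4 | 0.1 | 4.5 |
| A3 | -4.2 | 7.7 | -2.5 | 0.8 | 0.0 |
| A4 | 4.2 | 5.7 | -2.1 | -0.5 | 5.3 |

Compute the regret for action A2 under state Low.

Best payoff under Low is 4.2.
Regret = 4.2 − (-4.6) = 8.8.

8.8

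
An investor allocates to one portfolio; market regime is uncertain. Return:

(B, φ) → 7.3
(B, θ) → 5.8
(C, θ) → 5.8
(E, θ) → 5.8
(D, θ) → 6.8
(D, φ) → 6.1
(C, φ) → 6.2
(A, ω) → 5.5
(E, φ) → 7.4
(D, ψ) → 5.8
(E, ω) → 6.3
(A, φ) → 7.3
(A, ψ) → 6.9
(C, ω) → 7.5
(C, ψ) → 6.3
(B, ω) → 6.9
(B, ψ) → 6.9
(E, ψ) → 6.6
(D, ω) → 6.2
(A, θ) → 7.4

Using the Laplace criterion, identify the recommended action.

Row averages: A=6.775, B=6.725, C=6.45, D=6.225, E=6.525
Highest average = 6.775 → A.

A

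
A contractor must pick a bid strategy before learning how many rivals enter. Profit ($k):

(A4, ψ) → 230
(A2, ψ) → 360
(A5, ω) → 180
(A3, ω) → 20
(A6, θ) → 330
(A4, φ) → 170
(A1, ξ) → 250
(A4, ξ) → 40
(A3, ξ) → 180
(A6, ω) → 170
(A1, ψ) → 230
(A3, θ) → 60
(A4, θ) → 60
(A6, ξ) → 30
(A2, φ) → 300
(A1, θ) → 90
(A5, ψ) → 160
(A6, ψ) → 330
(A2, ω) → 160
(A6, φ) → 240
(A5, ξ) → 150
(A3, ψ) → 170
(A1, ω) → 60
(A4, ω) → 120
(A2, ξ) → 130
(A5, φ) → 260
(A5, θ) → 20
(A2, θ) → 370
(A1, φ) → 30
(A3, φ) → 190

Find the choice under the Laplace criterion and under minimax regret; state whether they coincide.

laplace → A2; minimax regret → A2 (agree)

Row averages: A1=132, A2=264, A3=124, A4=124, A5=154, A6=220
Highest average = 264 → A2.
Column bests: θ=370, φ=300, ψ=360, ω=180, ξ=250.
A1 regrets: 280, 270, 130, 120, 0 → max 280
A2 regrets: 0, 0, 0, 20, 120 → max 120
A3 regrets: 310, 110, 190, 160, 70 → max 310
A4 regrets: 310, 130, 130, 60, 210 → max 310
A5 regrets: 350, 40, 200, 0, 100 → max 350
A6 regrets: 40, 60, 30, 10, 220 → max 220
Smallest max regret = 120 → A2.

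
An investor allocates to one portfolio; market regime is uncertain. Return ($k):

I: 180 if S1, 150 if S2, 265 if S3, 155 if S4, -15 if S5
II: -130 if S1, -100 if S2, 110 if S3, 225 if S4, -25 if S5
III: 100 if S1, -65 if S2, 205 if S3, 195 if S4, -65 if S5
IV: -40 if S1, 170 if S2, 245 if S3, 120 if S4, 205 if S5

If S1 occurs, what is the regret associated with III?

Best payoff under S1 is 180.
Regret = 180 − 100 = 80.

80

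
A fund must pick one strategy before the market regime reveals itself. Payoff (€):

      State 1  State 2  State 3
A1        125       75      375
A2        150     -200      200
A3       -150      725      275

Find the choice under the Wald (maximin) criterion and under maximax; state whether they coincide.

Row minima: A1=75, A2=-200, A3=-150
Best worst-case = 75 → A1.
Row maxima: A1=375, A2=200, A3=725
Best best-case = 725 → A3.

maximin → A1; maximax → A3 (disagree)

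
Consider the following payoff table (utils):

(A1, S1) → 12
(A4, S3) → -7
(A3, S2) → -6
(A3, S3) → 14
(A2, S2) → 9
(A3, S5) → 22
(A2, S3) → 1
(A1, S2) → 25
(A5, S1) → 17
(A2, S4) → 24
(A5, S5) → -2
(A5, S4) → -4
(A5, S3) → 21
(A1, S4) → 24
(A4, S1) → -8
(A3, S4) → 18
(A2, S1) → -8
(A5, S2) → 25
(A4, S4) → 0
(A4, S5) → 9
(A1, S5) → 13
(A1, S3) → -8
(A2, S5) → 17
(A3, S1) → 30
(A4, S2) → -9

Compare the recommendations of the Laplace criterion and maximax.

laplace → A3; maximax → A3 (agree)

Row averages: A1=13.2, A2=8.6, A3=15.6, A4=-3, A5=11.4
Highest average = 15.6 → A3.
Row maxima: A1=25, A2=24, A3=30, A4=9, A5=25
Best best-case = 30 → A3.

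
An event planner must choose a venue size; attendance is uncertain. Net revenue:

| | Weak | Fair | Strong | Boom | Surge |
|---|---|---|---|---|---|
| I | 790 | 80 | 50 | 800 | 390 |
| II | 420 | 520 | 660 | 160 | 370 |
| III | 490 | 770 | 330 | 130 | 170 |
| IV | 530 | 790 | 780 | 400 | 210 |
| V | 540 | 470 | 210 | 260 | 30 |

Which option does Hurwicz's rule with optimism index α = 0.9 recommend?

I: 0.9·800 + 0.1·50 = 725
II: 0.9·660 + 0.1·160 = 610
III: 0.9·770 + 0.1·130 = 706
IV: 0.9·790 + 0.1·210 = 732
V: 0.9·540 + 0.1·30 = 489
Highest Hurwicz score = 732 → IV.

IV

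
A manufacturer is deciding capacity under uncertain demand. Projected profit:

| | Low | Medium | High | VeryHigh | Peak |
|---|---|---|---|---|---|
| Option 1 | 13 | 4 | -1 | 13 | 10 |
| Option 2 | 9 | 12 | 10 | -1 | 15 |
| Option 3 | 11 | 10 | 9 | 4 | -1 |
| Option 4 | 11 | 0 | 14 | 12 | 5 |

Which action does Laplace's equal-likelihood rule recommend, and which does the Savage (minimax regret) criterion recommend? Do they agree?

laplace → Option 2; minimax regret → Option 4 (disagree)

Row averages: Option 1=7.8, Option 2=9, Option 3=6.6, Option 4=8.4
Highest average = 9 → Option 2.
Column bests: Low=13, Medium=12, High=14, VeryHigh=13, Peak=15.
Option 1 regrets: 0, 8, 15, 0, 5 → max 15
Option 2 regrets: 4, 0, 4, 14, 0 → max 14
Option 3 regrets: 2, 2, 5, 9, 16 → max 16
Option 4 regrets: 2, 12, 0, 1, 10 → max 12
Smallest max regret = 12 → Option 4.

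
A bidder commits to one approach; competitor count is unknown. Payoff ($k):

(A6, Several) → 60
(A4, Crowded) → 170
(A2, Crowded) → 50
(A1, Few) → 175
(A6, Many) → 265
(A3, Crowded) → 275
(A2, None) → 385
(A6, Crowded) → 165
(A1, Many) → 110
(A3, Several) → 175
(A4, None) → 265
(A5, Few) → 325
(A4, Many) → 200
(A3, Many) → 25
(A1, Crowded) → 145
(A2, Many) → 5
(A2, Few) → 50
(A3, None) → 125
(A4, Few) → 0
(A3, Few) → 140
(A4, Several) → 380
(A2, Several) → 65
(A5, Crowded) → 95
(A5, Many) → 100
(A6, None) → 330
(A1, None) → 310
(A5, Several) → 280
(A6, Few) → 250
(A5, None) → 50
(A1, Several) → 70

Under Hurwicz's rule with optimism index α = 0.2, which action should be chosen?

A1

A1: 0.2·310 + 0.8·70 = 118
A2: 0.2·385 + 0.8·5 = 81
A3: 0.2·275 + 0.8·25 = 75
A4: 0.2·380 + 0.8·0 = 76
A5: 0.2·325 + 0.8·50 = 105
A6: 0.2·330 + 0.8·60 = 114
Highest Hurwicz score = 118 → A1.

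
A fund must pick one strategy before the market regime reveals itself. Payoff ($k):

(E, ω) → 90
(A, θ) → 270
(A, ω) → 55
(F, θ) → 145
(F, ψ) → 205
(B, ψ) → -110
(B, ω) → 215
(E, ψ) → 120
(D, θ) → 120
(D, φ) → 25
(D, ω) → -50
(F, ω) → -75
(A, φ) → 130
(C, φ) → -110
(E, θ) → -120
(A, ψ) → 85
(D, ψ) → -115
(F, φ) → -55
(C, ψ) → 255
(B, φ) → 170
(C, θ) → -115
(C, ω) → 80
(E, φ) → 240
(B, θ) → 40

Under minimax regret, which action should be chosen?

A

Column bests: θ=270, φ=240, ψ=255, ω=215.
A regrets: 0, 110, 170, 160 → max 170
B regrets: 230, 70, 365, 0 → max 365
C regrets: 385, 350, 0, 135 → max 385
D regrets: 150, 215, 370, 265 → max 370
E regrets: 390, 0, 135, 125 → max 390
F regrets: 125, 295, 50, 290 → max 295
Smallest max regret = 170 → A.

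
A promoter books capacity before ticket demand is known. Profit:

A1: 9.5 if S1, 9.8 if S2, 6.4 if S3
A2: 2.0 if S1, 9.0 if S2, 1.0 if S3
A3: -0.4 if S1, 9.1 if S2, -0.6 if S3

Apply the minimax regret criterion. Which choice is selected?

Column bests: S1=9.5, S2=9.8, S3=6.4.
A1 regrets: 0.0, 0.0, 0.0 → max 0.0
A2 regrets: 7.5, 0.8, 5.4 → max 7.5
A3 regrets: 9.9, 0.7, 7.0 → max 9.9
Smallest max regret = 0.0 → A1.

A1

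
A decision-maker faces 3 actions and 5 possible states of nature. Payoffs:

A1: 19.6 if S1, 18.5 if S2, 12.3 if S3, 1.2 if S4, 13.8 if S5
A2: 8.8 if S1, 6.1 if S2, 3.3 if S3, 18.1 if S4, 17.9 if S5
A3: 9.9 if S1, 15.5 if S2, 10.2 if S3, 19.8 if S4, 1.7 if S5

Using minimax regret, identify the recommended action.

Column bests: S1=19.6, S2=18.5, S3=12.3, S4=19.8, S5=17.9.
A1 regrets: 0.0, 0.0, 0.0, 18.6, 4.1 → max 18.6
A2 regrets: 10.8, 12.4, 9.0, 1.7, 0.0 → max 12.4
A3 regrets: 9.7, 3.0, 2.1, 0.0, 16.2 → max 16.2
Smallest max regret = 12.4 → A2.

A2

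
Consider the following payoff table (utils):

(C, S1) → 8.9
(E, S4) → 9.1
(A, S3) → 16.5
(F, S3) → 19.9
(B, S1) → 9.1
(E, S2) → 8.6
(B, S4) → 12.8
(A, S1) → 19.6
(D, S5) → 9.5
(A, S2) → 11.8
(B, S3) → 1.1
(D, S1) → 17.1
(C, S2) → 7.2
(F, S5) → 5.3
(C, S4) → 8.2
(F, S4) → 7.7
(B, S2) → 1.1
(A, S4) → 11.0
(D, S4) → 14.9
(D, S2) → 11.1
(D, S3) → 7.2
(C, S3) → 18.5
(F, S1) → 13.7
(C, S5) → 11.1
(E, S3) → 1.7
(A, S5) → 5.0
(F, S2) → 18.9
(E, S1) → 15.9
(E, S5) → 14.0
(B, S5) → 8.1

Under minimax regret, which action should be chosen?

F

Column bests: S1=19.6, S2=18.9, S3=19.9, S4=14.9, S5=14.0.
A regrets: 0.0, 7.1, 3.4, 3.9, 9.0 → max 9.0
B regrets: 10.5, 17.8, 18.8, 2.1, 5.9 → max 18.8
C regrets: 10.7, 11.7, 1.4, 6.7, 2.9 → max 11.7
D regrets: 2.5, 7.8, 12.7, 0.0, 4.5 → max 12.7
E regrets: 3.7, 10.3, 18.2, 5.8, 0.0 → max 18.2
F regrets: 5.9, 0.0, 0.0, 7.2, 8.7 → max 8.7
Smallest max regret = 8.7 → F.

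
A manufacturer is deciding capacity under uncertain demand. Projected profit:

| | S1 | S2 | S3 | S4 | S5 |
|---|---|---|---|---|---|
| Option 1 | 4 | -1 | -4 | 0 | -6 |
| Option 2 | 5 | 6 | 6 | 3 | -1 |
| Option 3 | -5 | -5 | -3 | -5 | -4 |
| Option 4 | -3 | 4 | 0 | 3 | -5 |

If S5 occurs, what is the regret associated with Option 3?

Best payoff under S5 is -1.
Regret = -1 − (-4) = 3.

3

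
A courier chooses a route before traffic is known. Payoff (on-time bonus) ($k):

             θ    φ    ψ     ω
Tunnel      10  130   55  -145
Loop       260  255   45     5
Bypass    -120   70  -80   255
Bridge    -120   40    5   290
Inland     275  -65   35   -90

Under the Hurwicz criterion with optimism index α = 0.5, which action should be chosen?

Loop

Tunnel: 0.5·130 + 0.5·(-145) = -7.5
Loop: 0.5·260 + 0.5·5 = 132.5
Bypass: 0.5·255 + 0.5·(-120) = 67.5
Bridge: 0.5·290 + 0.5·(-120) = 85
Inland: 0.5·275 + 0.5·(-90) = 92.5
Highest Hurwicz score = 132.5 → Loop.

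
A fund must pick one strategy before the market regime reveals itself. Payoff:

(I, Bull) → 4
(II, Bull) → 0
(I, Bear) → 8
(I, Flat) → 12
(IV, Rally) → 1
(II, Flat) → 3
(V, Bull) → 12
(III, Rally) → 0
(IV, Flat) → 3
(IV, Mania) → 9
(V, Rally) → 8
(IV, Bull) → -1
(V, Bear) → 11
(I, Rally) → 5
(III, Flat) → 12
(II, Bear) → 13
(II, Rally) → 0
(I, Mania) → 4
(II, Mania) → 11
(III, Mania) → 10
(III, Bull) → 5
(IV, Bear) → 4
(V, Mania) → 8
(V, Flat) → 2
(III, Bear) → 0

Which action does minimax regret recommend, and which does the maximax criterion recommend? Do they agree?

Column bests: Bear=13, Flat=12, Bull=12, Rally=8, Mania=11.
I regrets: 5, 0, 8, 3, 7 → max 8
II regrets: 0, 9, 12, 8, 0 → max 12
III regrets: 13, 0, 7, 8, 1 → max 13
IV regrets: 9, 9, 13, 7, 2 → max 13
V regrets: 2, 10, 0, 0, 3 → max 10
Smallest max regret = 8 → I.
Row maxima: I=12, II=13, III=12, IV=9, V=12
Best best-case = 13 → II.

minimax regret → I; maximax → II (disagree)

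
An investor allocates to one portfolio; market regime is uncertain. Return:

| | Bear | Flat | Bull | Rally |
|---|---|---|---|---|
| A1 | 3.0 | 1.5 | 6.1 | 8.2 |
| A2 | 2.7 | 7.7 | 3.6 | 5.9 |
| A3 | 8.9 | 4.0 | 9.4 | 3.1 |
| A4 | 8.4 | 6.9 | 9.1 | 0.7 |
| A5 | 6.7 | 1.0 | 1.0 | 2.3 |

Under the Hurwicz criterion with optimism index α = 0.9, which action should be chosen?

A1: 0.9·8.2 + 0.1·1.5 = 7.53
A2: 0.9·7.7 + 0.1·2.7 = 7.2
A3: 0.9·9.4 + 0.1·3.1 = 8.77
A4: 0.9·9.1 + 0.1·0.7 = 8.26
A5: 0.9·6.7 + 0.1·1.0 = 6.13
Highest Hurwicz score = 8.77 → A3.

A3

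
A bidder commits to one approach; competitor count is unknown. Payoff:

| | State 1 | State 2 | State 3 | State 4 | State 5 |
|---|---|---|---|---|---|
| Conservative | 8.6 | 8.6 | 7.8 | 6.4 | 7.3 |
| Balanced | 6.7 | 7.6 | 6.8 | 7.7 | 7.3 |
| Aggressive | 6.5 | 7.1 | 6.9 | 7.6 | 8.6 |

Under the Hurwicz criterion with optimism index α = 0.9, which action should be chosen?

Aggressive

Conservative: 0.9·8.6 + 0.1·6.4 = 8.38
Balanced: 0.9·7.7 + 0.1·6.7 = 7.6
Aggressive: 0.9·8.6 + 0.1·6.5 = 8.39
Highest Hurwicz score = 8.39 → Aggressive.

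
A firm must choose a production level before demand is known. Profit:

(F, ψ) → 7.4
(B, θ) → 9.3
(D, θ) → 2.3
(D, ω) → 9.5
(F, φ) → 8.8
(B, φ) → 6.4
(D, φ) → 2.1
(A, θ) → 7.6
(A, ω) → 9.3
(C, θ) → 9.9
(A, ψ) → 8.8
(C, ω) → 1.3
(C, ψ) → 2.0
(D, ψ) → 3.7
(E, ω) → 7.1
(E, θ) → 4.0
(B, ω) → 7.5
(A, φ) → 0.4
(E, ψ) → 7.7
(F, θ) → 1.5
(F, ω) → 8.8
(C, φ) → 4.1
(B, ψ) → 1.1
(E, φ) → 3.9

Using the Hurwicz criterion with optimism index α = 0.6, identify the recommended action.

A: 0.6·9.3 + 0.4·0.4 = 5.74
B: 0.6·9.3 + 0.4·1.1 = 6.02
C: 0.6·9.9 + 0.4·1.3 = 6.46
D: 0.6·9.5 + 0.4·2.1 = 6.54
E: 0.6·7.7 + 0.4·3.9 = 6.18
F: 0.6·8.8 + 0.4·1.5 = 5.88
Highest Hurwicz score = 6.54 → D.

D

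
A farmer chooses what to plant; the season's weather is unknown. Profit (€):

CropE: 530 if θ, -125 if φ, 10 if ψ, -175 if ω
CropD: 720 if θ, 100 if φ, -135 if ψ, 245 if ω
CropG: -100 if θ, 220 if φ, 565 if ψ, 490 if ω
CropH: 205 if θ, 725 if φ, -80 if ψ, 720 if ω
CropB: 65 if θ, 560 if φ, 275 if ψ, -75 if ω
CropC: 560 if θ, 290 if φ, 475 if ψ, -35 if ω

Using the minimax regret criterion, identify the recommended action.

CropH

Column bests: θ=720, φ=725, ψ=565, ω=720.
CropE regrets: 190, 850, 555, 895 → max 895
CropD regrets: 0, 625, 700, 475 → max 700
CropG regrets: 820, 505, 0, 230 → max 820
CropH regrets: 515, 0, 645, 0 → max 645
CropB regrets: 655, 165, 290, 795 → max 795
CropC regrets: 160, 435, 90, 755 → max 755
Smallest max regret = 645 → CropH.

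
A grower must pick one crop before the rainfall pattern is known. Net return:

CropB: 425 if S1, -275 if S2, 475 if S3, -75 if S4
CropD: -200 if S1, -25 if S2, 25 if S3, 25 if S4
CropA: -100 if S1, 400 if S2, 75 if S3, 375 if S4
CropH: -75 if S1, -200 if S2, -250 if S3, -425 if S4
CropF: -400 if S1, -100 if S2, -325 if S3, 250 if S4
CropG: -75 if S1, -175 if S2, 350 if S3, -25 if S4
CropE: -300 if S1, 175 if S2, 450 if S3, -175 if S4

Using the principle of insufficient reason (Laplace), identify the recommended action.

Row averages: CropB=137.5, CropD=-43.75, CropA=187.5, CropH=-237.5, CropF=-143.75, CropG=18.75, CropE=37.5
Highest average = 187.5 → CropA.

CropA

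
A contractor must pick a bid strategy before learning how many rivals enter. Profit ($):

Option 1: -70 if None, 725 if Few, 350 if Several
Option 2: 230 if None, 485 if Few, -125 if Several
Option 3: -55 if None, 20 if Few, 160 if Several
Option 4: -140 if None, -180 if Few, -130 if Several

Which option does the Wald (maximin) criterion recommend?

Option 3

Row minima: Option 1=-70, Option 2=-125, Option 3=-55, Option 4=-180
Best worst-case = -55 → Option 3.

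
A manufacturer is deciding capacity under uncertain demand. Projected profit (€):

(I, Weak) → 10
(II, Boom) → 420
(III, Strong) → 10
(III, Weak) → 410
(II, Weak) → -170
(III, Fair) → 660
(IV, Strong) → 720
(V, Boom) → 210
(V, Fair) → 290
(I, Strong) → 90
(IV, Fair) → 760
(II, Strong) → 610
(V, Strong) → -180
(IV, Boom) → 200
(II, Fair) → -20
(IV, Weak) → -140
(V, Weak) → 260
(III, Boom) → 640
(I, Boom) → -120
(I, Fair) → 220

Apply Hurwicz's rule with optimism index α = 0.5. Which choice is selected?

III

I: 0.5·220 + 0.5·(-120) = 50
II: 0.5·610 + 0.5·(-170) = 220
III: 0.5·660 + 0.5·10 = 335
IV: 0.5·760 + 0.5·(-140) = 310
V: 0.5·290 + 0.5·(-180) = 55
Highest Hurwicz score = 335 → III.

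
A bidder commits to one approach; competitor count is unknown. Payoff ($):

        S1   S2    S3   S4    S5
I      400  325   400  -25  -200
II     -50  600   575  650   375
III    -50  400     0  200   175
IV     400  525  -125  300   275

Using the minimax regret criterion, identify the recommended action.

Column bests: S1=400, S2=600, S3=575, S4=650, S5=375.
I regrets: 0, 275, 175, 675, 575 → max 675
II regrets: 450, 0, 0, 0, 0 → max 450
III regrets: 450, 200, 575, 450, 200 → max 575
IV regrets: 0, 75, 700, 350, 100 → max 700
Smallest max regret = 450 → II.

II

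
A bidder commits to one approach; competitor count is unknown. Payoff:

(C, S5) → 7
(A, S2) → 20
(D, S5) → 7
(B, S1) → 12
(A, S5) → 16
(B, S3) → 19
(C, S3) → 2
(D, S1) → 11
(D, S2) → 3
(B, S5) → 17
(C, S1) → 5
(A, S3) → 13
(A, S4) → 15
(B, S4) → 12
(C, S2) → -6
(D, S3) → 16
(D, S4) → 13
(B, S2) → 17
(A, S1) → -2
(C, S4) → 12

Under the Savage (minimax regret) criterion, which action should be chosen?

B

Column bests: S1=12, S2=20, S3=19, S4=15, S5=17.
A regrets: 14, 0, 6, 0, 1 → max 14
B regrets: 0, 3, 0, 3, 0 → max 3
C regrets: 7, 26, 17, 3, 10 → max 26
D regrets: 1, 17, 3, 2, 10 → max 17
Smallest max regret = 3 → B.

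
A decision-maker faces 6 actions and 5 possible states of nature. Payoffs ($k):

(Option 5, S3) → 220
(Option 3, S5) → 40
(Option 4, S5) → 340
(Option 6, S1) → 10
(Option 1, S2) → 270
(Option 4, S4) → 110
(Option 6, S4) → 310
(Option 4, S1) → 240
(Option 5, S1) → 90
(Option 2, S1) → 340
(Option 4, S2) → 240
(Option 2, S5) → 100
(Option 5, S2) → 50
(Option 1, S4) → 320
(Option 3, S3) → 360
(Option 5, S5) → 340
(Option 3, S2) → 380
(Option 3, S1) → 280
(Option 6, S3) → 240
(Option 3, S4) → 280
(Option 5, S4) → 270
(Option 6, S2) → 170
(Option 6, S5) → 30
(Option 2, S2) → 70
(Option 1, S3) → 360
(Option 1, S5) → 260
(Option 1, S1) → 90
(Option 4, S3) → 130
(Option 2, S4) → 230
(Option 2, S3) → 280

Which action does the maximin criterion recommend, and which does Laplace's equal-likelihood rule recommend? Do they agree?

Row minima: Option 1=90, Option 2=70, Option 3=40, Option 4=110, Option 5=50, Option 6=10
Best worst-case = 110 → Option 4.
Row averages: Option 1=260, Option 2=204, Option 3=268, Option 4=212, Option 5=194, Option 6=152
Highest average = 268 → Option 3.

maximin → Option 4; laplace → Option 3 (disagree)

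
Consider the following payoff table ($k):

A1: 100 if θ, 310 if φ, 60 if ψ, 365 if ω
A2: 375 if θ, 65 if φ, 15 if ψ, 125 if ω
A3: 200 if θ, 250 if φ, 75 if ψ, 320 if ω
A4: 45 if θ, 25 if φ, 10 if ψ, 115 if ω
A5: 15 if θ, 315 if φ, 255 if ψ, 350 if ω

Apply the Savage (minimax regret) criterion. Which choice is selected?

A3

Column bests: θ=375, φ=315, ψ=255, ω=365.
A1 regrets: 275, 5, 195, 0 → max 275
A2 regrets: 0, 250, 240, 240 → max 250
A3 regrets: 175, 65, 180, 45 → max 180
A4 regrets: 330, 290, 245, 250 → max 330
A5 regrets: 360, 0, 0, 15 → max 360
Smallest max regret = 180 → A3.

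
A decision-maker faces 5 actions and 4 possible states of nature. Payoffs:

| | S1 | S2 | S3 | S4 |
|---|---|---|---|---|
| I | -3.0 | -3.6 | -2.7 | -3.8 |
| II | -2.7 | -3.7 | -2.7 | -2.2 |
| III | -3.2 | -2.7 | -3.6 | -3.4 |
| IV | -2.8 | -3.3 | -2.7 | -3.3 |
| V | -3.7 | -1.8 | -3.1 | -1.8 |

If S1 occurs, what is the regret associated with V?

Best payoff under S1 is -2.7.
Regret = -2.7 − (-3.7) = 1.0.

1.0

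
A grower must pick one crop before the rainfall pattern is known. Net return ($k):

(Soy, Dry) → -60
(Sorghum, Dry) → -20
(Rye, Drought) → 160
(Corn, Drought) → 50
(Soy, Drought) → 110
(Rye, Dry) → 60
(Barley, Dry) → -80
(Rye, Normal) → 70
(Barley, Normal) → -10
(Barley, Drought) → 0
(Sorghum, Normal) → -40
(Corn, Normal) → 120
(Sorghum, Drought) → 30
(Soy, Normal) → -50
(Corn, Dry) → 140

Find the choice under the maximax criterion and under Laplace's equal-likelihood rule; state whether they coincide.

Row maxima: Barley=0, Corn=140, Sorghum=30, Soy=110, Rye=160
Best best-case = 160 → Rye.
Row averages: Barley=-30, Corn=310/3, Sorghum=-10, Soy=0, Rye=290/3
Highest average = 310/3 → Corn.

maximax → Rye; laplace → Corn (disagree)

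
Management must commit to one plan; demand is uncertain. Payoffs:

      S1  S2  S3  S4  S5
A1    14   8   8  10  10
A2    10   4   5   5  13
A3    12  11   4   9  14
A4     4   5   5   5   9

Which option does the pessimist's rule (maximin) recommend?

A1

Row minima: A1=8, A2=4, A3=4, A4=4
Best worst-case = 8 → A1.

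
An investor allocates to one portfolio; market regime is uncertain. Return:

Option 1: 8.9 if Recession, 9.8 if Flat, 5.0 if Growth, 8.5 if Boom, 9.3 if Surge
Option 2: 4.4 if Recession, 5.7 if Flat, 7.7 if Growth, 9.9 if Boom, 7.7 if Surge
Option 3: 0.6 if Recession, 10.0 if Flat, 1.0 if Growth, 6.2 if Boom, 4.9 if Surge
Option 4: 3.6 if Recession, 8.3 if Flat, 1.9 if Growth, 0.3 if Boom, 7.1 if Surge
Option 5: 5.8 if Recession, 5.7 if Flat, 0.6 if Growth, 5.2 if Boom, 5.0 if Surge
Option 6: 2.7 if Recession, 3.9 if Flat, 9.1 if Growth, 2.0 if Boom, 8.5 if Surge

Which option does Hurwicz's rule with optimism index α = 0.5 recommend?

Option 1

Option 1: 0.5·9.8 + 0.5·5.0 = 7.4
Option 2: 0.5·9.9 + 0.5·4.4 = 7.15
Option 3: 0.5·10.0 + 0.5·0.6 = 5.3
Option 4: 0.5·8.3 + 0.5·0.3 = 4.3
Option 5: 0.5·5.8 + 0.5·0.6 = 3.2
Option 6: 0.5·9.1 + 0.5·2.0 = 5.55
Highest Hurwicz score = 7.4 → Option 1.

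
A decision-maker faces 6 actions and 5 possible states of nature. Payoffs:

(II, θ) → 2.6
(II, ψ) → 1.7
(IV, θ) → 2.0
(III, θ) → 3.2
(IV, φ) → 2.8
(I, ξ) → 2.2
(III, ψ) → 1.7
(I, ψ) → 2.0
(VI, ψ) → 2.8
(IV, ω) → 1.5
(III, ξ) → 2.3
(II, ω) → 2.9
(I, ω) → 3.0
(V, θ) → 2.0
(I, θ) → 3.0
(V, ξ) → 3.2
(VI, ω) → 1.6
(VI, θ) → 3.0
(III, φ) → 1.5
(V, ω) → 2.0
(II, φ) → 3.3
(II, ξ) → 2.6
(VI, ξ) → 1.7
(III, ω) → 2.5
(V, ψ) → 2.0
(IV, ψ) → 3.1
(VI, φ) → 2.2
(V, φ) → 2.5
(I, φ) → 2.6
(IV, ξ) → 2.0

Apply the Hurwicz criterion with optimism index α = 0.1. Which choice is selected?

I: 0.1·3.0 + 0.9·2.0 = 2.1
II: 0.1·3.3 + 0.9·1.7 = 1.86
III: 0.1·3.2 + 0.9·1.5 = 1.67
IV: 0.1·3.1 + 0.9·1.5 = 1.66
V: 0.1·3.2 + 0.9·2.0 = 2.12
VI: 0.1·3.0 + 0.9·1.6 = 1.74
Highest Hurwicz score = 2.12 → V.

V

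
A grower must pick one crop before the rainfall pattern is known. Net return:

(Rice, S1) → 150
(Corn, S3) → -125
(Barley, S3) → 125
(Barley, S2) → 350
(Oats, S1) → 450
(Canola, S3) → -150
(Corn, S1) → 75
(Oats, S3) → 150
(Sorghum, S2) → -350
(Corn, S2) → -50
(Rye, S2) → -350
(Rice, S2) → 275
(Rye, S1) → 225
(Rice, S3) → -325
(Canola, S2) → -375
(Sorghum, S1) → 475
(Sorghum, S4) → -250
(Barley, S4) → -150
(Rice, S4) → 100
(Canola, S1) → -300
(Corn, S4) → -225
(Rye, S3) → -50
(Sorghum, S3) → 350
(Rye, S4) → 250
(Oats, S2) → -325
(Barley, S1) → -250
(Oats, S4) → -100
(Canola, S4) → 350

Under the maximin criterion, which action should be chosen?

Row minima: Barley=-250, Corn=-225, Rice=-325, Rye=-350, Oats=-325, Sorghum=-350, Canola=-375
Best worst-case = -225 → Corn.

Corn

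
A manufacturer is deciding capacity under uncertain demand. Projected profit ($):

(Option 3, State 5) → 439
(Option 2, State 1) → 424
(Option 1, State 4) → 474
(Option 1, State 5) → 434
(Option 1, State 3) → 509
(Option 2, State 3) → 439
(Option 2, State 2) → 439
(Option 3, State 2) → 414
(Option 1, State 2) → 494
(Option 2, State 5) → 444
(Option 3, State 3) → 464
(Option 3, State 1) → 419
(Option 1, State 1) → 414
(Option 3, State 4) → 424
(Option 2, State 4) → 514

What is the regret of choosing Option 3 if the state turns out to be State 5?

Best payoff under State 5 is 444.
Regret = 444 − 439 = 5.

5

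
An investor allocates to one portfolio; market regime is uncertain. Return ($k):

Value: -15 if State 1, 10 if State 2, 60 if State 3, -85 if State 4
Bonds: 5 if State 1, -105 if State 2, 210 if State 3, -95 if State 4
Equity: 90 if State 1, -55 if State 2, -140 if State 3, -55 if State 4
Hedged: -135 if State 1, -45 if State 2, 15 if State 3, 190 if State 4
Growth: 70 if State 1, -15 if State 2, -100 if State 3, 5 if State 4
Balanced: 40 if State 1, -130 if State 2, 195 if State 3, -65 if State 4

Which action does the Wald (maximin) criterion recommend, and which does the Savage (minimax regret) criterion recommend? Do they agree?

Row minima: Value=-85, Bonds=-105, Equity=-140, Hedged=-135, Growth=-100, Balanced=-130
Best worst-case = -85 → Value.
Column bests: State 1=90, State 2=10, State 3=210, State 4=190.
Value regrets: 105, 0, 150, 275 → max 275
Bonds regrets: 85, 115, 0, 285 → max 285
Equity regrets: 0, 65, 350, 245 → max 350
Hedged regrets: 225, 55, 195, 0 → max 225
Growth regrets: 20, 25, 310, 185 → max 310
Balanced regrets: 50, 140, 15, 255 → max 255
Smallest max regret = 225 → Hedged.

maximin → Value; minimax regret → Hedged (disagree)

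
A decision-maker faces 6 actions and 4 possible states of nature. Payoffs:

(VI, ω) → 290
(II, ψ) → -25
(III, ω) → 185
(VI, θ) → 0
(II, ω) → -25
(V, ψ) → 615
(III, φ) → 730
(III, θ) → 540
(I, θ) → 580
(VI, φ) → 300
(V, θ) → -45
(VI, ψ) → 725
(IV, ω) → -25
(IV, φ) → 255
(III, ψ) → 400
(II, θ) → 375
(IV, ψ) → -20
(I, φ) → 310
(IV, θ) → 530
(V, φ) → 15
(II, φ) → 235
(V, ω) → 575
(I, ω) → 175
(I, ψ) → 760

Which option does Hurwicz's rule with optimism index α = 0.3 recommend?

I

I: 0.3·760 + 0.7·175 = 350.5
II: 0.3·375 + 0.7·(-25) = 95
III: 0.3·730 + 0.7·185 = 348.5
IV: 0.3·530 + 0.7·(-25) = 141.5
V: 0.3·615 + 0.7·(-45) = 153
VI: 0.3·725 + 0.7·0 = 217.5
Highest Hurwicz score = 350.5 → I.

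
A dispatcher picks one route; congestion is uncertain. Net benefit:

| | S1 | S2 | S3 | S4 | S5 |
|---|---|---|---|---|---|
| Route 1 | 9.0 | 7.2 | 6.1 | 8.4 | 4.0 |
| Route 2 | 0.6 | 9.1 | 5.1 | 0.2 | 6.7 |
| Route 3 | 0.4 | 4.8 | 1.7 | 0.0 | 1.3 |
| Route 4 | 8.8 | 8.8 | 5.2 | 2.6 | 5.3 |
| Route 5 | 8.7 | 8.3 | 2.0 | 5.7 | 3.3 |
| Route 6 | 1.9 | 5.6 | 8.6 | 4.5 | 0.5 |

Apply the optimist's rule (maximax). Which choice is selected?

Row maxima: Route 1=9.0, Route 2=9.1, Route 3=4.8, Route 4=8.8, Route 5=8.7, Route 6=8.6
Best best-case = 9.1 → Route 2.

Route 2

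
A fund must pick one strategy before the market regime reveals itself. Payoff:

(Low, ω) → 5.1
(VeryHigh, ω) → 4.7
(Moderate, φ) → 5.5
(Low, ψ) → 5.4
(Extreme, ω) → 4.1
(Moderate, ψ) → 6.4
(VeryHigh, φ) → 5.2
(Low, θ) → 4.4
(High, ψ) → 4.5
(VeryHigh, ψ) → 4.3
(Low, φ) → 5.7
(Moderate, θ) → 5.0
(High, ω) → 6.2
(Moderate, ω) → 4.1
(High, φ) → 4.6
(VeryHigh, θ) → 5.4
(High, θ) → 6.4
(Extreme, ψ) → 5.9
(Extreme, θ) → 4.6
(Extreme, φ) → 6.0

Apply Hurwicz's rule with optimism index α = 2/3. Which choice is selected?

Low: 2/3·5.7 + 1/3·4.4 = 79/15
Moderate: 2/3·6.4 + 1/3·4.1 = 169/30
High: 2/3·6.4 + 1/3·4.5 = 173/30
VeryHigh: 2/3·5.4 + 1/3·4.3 = 151/30
Extreme: 2/3·6.0 + 1/3·4.1 = 161/30
Highest Hurwicz score = 173/30 → High.

High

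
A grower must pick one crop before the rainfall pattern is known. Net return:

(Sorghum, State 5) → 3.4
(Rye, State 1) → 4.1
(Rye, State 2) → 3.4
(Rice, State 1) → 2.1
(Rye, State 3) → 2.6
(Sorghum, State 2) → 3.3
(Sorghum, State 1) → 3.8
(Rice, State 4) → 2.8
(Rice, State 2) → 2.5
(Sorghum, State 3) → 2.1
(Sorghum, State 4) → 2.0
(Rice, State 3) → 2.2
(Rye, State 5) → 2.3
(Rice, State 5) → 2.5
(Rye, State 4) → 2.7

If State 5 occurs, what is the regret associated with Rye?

1.1

Best payoff under State 5 is 3.4.
Regret = 3.4 − 2.3 = 1.1.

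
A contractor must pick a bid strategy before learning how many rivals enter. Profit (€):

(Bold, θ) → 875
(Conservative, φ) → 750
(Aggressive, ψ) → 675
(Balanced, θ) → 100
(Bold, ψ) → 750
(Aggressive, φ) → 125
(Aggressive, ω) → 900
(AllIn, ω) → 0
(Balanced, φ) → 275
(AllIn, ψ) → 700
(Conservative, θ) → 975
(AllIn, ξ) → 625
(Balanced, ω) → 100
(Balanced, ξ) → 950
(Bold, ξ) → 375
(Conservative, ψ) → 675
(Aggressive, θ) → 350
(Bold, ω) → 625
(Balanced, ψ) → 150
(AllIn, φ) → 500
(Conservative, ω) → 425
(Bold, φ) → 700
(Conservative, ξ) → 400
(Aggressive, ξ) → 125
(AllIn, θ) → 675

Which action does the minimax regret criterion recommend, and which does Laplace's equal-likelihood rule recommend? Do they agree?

minimax regret → Conservative; laplace → Bold (disagree)

Column bests: θ=975, φ=750, ψ=750, ω=900, ξ=950.
Conservative regrets: 0, 0, 75, 475, 550 → max 550
Balanced regrets: 875, 475, 600, 800, 0 → max 875
Aggressive regrets: 625, 625, 75, 0, 825 → max 825
Bold regrets: 100, 50, 0, 275, 575 → max 575
AllIn regrets: 300, 250, 50, 900, 325 → max 900
Smallest max regret = 550 → Conservative.
Row averages: Conservative=645, Balanced=315, Aggressive=435, Bold=665, AllIn=500
Highest average = 665 → Bold.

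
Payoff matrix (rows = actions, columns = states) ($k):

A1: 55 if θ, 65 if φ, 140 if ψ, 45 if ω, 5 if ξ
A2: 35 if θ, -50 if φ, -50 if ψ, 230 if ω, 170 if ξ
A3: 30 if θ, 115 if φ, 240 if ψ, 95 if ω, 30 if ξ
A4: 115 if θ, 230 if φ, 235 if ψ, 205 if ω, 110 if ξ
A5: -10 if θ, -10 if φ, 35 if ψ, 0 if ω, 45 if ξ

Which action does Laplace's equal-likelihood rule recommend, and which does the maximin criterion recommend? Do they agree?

Row averages: A1=62, A2=67, A3=102, A4=179, A5=12
Highest average = 179 → A4.
Row minima: A1=5, A2=-50, A3=30, A4=110, A5=-10
Best worst-case = 110 → A4.

laplace → A4; maximin → A4 (agree)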